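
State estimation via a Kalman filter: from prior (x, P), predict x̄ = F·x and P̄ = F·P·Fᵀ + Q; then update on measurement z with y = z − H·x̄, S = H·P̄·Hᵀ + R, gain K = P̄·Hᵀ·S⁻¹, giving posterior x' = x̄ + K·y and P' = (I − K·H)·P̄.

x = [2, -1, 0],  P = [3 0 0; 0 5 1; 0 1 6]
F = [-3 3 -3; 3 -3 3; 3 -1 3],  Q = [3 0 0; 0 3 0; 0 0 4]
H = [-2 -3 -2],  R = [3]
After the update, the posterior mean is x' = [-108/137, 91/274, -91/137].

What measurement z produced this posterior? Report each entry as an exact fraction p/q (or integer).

x̄ = F·x = [-9, 9, 7]
P̄ = F·P·Fᵀ + Q = [111 -108 -84; -108 111 84; -84 84 84]
S = H·P̄·Hᵀ + R = [822]
K = P̄·Hᵀ·S⁻¹ = [45/137; -95/274; -42/137]
x' − x̄ = [1125/137, -2375/274, -1050/137] = K·y
y = (KᵀK)⁻¹·Kᵀ·(x' − x̄) = [25]
z = y + H·x̄ = [25] + [-23] = [2]

z = [2]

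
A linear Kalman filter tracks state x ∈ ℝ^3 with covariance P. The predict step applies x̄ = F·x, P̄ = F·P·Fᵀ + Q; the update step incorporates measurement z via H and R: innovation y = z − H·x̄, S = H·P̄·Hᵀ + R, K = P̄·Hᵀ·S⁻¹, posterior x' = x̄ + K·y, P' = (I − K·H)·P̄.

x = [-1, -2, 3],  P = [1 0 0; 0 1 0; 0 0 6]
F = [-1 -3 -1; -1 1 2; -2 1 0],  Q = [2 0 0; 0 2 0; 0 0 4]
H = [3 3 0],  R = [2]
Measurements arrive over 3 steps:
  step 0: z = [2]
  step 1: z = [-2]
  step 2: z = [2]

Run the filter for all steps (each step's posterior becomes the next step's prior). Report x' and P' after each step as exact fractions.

step 0: x' = [89/41, -115/82, -75/82], P' = [702/41 -700/41 -59/41; -700/41 707/41 60/41; -59/41 60/41 360/41]
step 1: x' = [18745/10172, -25819/10172, -26451/5086], P' = [413205/5086 -413907/5086 -265971/2543; -413907/5086 415721/5086 266143/2543; -265971/2543 266143/2543 398609/2543]
step 2: x' = [3474400/3697939, -1031875/3697939, 36035385/14791756], P' = [349377234/3697939 -351219028/3697939 -380582180/3697939; -351219028/3697939 353881456/3697939 382171914/3697939; -380582180/3697939 382171914/3697939 972999135/7395878]

step 0: x̄ = F·x = [4, 5, 0]
step 0: P̄ = F·P·Fᵀ + Q = [18 -14 -1; -14 28 3; -1 3 9]
step 0: y = z − H·x̄ = [-25]
step 0: S = H·P̄·Hᵀ + R = [164]
step 0: K = P̄·Hᵀ·S⁻¹ = [3/41; 21/82; 3/82]
step 0: x' = x̄ + K·y = [89/41, -115/82, -75/82]
step 0: P' = (I − K·H)·P̄ = [702/41 -700/41 -59/41; -700/41 707/41 60/41; -59/41 60/41 360/41]
step 1: x̄ = F·x = [121/41, -443/82, -471/82]
step 1: P̄ = F·P·Fᵀ + Q = [3549/41 -3900/41 -4395/41; -3900/41 4807/41 4567/41; -4395/41 4567/41 6479/41]
step 1: y = z − H·x̄ = [439/82]
step 1: S = H·P̄·Hᵀ + R = [5086/41]
step 1: K = P̄·Hᵀ·S⁻¹ = [-1053/5086; 2721/5086; 258/2543]
step 1: x' = x̄ + K·y = [18745/10172, -25819/10172, -26451/5086]
step 1: P' = (I − K·H)·P̄ = [413205/5086 -413907/5086 -265971/2543; -413907/5086 415721/5086 266143/2543; -265971/2543 266143/2543 398609/2543]
step 2: x̄ = F·x = [55807/5086, -37592/2543, -63309/10172]
step 2: P̄ = F·P·Fᵀ + Q = [2304237/2543 -3225134/2543 -2043229/2543; -3225134/2543 4556348/2543 2838096/2543; -2043229/2543 2838096/2543 3744513/5086]
step 2: y = z − H·x̄ = [68303/5086]
step 2: S = H·P̄·Hᵀ + R = [3697939/2543]
step 2: K = P̄·Hᵀ·S⁻¹ = [-2762691/3697939; 3993642/3697939; 2384601/3697939]
step 2: x' = x̄ + K·y = [3474400/3697939, -1031875/3697939, 36035385/14791756]
step 2: P' = (I − K·H)·P̄ = [349377234/3697939 -351219028/3697939 -380582180/3697939; -351219028/3697939 353881456/3697939 382171914/3697939; -380582180/3697939 382171914/3697939 972999135/7395878]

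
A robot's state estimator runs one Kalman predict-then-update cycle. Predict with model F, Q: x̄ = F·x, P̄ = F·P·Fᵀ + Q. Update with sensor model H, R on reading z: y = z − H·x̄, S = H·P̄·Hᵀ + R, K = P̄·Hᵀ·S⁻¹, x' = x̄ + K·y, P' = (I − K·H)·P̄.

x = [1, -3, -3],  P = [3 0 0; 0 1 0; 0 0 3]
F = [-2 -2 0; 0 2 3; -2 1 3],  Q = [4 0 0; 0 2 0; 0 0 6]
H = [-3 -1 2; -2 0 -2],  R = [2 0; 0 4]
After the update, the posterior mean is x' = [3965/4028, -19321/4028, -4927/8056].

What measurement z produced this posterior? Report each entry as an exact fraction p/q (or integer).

x̄ = F·x = [4, -15, -14]
P̄ = F·P·Fᵀ + Q = [20 -4 10; -4 33 29; 10 29 46]
S = H·P̄·Hᵀ + R = [139 6; 6 348]
K = P̄·Hᵀ·S⁻¹ = [-507/2014 -677/4028; 549/2014 -1793/12084; 1013/4028 -7883/24168]
x' − x̄ = [-12147/4028, 41099/4028, 107857/8056] = K·y
y = (KᵀK)⁻¹·Kᵀ·(x' − x̄) = [26, -21]
z = y + H·x̄ = [26, -21] + [-25, 20] = [1, -1]

z = [1, -1]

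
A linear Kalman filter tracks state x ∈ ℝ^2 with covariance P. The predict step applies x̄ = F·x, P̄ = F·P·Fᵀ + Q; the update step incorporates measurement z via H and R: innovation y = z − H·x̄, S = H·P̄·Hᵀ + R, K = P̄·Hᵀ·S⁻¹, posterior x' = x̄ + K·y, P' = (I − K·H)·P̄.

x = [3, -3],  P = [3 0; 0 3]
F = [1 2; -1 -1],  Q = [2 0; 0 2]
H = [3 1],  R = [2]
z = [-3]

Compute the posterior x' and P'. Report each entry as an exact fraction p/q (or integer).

x' = [-75/109, -114/109]
P' = [89/109 -183/109; -183/109 511/109]

x̄ = F·x = [-3, 0]
P̄ = F·P·Fᵀ + Q = [17 -9; -9 8]
y = z − H·x̄ = [6]
S = H·P̄·Hᵀ + R = [109]
K = P̄·Hᵀ·S⁻¹ = [42/109; -19/109]
x' = x̄ + K·y = [-75/109, -114/109]
P' = (I − K·H)·P̄ = [89/109 -183/109; -183/109 511/109]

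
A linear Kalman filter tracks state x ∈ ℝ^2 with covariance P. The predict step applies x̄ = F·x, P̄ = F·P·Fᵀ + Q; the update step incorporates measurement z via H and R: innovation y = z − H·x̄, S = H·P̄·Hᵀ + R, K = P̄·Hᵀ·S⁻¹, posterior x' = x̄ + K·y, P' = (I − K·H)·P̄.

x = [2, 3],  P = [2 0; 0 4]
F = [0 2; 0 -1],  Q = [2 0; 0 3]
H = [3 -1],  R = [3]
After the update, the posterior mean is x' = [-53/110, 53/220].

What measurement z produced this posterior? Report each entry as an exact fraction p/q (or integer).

z = [-2]

x̄ = F·x = [6, -3]
P̄ = F·P·Fᵀ + Q = [18 -8; -8 7]
S = H·P̄·Hᵀ + R = [220]
K = P̄·Hᵀ·S⁻¹ = [31/110; -31/220]
x' − x̄ = [-713/110, 713/220] = K·y
y = (KᵀK)⁻¹·Kᵀ·(x' − x̄) = [-23]
z = y + H·x̄ = [-23] + [21] = [-2]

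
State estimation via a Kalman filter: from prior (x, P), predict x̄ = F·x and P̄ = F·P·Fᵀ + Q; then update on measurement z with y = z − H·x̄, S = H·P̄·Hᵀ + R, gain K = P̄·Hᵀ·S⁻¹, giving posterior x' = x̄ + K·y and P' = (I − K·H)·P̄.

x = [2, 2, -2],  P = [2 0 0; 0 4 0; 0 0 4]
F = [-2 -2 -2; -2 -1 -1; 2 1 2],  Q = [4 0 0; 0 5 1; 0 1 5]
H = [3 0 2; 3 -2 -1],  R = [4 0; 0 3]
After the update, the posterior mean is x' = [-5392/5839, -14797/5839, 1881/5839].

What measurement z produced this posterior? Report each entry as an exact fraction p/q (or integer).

z = [-2, 2]

x̄ = F·x = [-4, -4, 2]
P̄ = F·P·Fᵀ + Q = [44 24 -32; 24 21 -19; -32 -19 33]
S = H·P̄·Hᵀ + R = [148 166; 166 344]
K = P̄·Hᵀ·S⁻¹ = [1034/5839 1470/5839; 1781/11678 402/5839; 2393/11678 -2122/5839]
x' − x̄ = [17964/5839, 8559/5839, -9797/5839] = K·y
y = (KᵀK)⁻¹·Kᵀ·(x' − x̄) = [6, 8]
z = y + H·x̄ = [6, 8] + [-8, -6] = [-2, 2]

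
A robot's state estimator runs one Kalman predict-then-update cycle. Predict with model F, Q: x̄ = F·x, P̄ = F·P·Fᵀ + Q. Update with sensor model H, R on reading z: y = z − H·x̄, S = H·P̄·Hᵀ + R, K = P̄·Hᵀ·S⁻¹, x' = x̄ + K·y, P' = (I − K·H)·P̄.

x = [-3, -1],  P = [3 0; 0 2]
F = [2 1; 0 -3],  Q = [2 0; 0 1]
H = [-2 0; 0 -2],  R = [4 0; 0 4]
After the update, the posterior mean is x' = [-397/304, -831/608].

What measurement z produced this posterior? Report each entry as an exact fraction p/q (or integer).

x̄ = F·x = [-7, 3]
P̄ = F·P·Fᵀ + Q = [16 -6; -6 19]
S = H·P̄·Hᵀ + R = [68 -24; -24 80]
K = P̄·Hᵀ·S⁻¹ = [-71/152 3/304; 3/304 -287/608]
x' − x̄ = [1731/304, -2655/608] = K·y
y = (KᵀK)⁻¹·Kᵀ·(x' − x̄) = [-12, 9]
z = y + H·x̄ = [-12, 9] + [14, -6] = [2, 3]

z = [2, 3]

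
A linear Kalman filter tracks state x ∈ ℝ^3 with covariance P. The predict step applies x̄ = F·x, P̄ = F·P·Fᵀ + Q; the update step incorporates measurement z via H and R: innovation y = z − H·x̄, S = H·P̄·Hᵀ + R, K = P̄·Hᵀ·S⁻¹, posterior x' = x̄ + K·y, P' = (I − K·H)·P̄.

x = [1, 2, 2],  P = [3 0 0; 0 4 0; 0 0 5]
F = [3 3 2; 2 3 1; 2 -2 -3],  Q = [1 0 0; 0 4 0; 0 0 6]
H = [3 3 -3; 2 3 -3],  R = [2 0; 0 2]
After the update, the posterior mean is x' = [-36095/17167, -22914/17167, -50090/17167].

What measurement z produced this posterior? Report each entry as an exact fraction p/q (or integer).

z = [-2, 1]

x̄ = F·x = [13, 10, -8]
P̄ = F·P·Fᵀ + Q = [84 64 -36; 64 57 -27; -36 -27 79]
S = H·P̄·Hᵀ + R = [4268 3714; 3714 3248]
K = P̄·Hᵀ·S⁻¹ = [13686/17167 -13176/17167; 7698/17167 -6794/17167; 16203/17167 -20589/17167]
x' − x̄ = [-259266/17167, -194584/17167, 87246/17167] = K·y
y = (KᵀK)⁻¹·Kᵀ·(x' − x̄) = [-95, -79]
z = y + H·x̄ = [-95, -79] + [93, 80] = [-2, 1]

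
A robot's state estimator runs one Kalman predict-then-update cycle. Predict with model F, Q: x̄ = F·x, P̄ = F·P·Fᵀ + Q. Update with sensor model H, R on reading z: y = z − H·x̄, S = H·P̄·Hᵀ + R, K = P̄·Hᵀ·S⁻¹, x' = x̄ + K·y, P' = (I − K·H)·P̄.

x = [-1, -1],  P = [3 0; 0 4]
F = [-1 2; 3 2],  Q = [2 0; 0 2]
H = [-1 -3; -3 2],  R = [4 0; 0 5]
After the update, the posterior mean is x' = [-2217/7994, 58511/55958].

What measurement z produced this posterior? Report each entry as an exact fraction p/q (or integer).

x̄ = F·x = [-1, -5]
P̄ = F·P·Fᵀ + Q = [21 7; 7 45]
S = H·P̄·Hᵀ + R = [472 -158; -158 290]
K = P̄·Hᵀ·S⁻¹ = [-1423/7994 -1063/3997; -15139/55958 2533/27979]
x' − x̄ = [5777/7994, 338301/55958] = K·y
y = (KᵀK)⁻¹·Kᵀ·(x' − x̄) = [-19, 10]
z = y + H·x̄ = [-19, 10] + [16, -7] = [-3, 3]

z = [-3, 3]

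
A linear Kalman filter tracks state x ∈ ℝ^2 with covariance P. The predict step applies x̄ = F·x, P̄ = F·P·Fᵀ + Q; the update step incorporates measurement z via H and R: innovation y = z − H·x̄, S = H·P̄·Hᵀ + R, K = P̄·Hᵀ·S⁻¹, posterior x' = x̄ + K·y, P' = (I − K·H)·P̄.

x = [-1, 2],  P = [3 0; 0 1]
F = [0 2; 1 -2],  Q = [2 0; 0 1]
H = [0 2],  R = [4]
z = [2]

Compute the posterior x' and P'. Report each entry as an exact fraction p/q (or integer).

x' = [4/3, 1/3]
P' = [38/9 -4/9; -4/9 8/9]

x̄ = F·x = [4, -5]
P̄ = F·P·Fᵀ + Q = [6 -4; -4 8]
y = z − H·x̄ = [12]
S = H·P̄·Hᵀ + R = [36]
K = P̄·Hᵀ·S⁻¹ = [-2/9; 4/9]
x' = x̄ + K·y = [4/3, 1/3]
P' = (I − K·H)·P̄ = [38/9 -4/9; -4/9 8/9]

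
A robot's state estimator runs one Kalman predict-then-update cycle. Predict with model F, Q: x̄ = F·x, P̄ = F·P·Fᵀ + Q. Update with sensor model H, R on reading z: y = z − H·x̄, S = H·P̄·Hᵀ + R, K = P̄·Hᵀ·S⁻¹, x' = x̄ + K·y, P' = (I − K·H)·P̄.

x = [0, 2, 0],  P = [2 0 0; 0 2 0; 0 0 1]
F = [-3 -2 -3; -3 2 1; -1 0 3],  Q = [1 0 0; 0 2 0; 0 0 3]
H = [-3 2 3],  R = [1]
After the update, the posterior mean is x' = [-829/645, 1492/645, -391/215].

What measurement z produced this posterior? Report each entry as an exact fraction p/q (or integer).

z = [3]

x̄ = F·x = [-4, 4, 0]
P̄ = F·P·Fᵀ + Q = [36 7 -3; 7 29 9; -3 9 14]
S = H·P̄·Hᵀ + R = [645]
K = P̄·Hᵀ·S⁻¹ = [-103/645; 64/645; 23/215]
x' − x̄ = [1751/645, -1088/645, -391/215] = K·y
y = (KᵀK)⁻¹·Kᵀ·(x' − x̄) = [-17]
z = y + H·x̄ = [-17] + [20] = [3]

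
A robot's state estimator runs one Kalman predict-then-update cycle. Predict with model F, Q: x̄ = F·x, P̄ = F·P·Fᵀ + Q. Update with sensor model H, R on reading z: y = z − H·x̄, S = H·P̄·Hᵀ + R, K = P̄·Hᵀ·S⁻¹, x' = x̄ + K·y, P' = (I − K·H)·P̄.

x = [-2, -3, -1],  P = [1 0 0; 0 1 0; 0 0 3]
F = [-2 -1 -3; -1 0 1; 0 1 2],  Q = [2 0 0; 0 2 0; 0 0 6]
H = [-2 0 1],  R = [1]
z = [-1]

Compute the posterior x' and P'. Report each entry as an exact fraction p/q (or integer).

x' = [1, 89/29, 26/29]
P' = [11/8 1/2 19/8; 1/2 124/29 63/58; 19/8 63/58 1159/232]

x̄ = F·x = [10, 1, -5]
P̄ = F·P·Fᵀ + Q = [34 -7 -19; -7 6 6; -19 6 19]
y = z − H·x̄ = [24]
S = H·P̄·Hᵀ + R = [232]
K = P̄·Hᵀ·S⁻¹ = [-3/8; 5/58; 57/232]
x' = x̄ + K·y = [1, 89/29, 26/29]
P' = (I − K·H)·P̄ = [11/8 1/2 19/8; 1/2 124/29 63/58; 19/8 63/58 1159/232]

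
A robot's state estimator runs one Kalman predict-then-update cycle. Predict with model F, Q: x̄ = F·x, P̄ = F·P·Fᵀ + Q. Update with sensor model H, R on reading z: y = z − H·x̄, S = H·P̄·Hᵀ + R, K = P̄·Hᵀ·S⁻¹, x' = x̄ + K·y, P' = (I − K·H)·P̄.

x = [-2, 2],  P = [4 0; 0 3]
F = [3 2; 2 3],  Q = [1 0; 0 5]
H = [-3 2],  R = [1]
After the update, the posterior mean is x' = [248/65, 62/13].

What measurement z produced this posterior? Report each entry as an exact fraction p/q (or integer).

x̄ = F·x = [-2, 2]
P̄ = F·P·Fᵀ + Q = [49 42; 42 48]
S = H·P̄·Hᵀ + R = [130]
K = P̄·Hᵀ·S⁻¹ = [-63/130; -3/13]
x' − x̄ = [378/65, 36/13] = K·y
y = (KᵀK)⁻¹·Kᵀ·(x' − x̄) = [-12]
z = y + H·x̄ = [-12] + [10] = [-2]

z = [-2]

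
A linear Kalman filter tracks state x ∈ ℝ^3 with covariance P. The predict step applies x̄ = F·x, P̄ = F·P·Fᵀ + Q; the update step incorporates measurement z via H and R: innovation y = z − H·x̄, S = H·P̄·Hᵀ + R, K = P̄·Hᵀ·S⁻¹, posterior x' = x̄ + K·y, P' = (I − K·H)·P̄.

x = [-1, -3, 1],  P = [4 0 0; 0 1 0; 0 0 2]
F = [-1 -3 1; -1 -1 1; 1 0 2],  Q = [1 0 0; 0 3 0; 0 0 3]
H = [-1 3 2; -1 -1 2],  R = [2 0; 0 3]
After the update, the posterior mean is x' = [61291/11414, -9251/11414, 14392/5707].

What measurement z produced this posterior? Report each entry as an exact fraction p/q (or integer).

z = [-3, 1]

x̄ = F·x = [11, 5, 1]
P̄ = F·P·Fᵀ + Q = [16 9 0; 9 10 0; 0 0 15]
S = H·P̄·Hᵀ + R = [114 28; 28 107]
K = P̄·Hᵀ·S⁻¹ = [1877/11414 -1579/5707; 2779/11414 -1377/5707; 1185/5707 1290/5707]
x' − x̄ = [-64263/11414, -66321/11414, 8685/5707] = K·y
y = (KᵀK)⁻¹·Kᵀ·(x' − x̄) = [-9, 15]
z = y + H·x̄ = [-9, 15] + [6, -14] = [-3, 1]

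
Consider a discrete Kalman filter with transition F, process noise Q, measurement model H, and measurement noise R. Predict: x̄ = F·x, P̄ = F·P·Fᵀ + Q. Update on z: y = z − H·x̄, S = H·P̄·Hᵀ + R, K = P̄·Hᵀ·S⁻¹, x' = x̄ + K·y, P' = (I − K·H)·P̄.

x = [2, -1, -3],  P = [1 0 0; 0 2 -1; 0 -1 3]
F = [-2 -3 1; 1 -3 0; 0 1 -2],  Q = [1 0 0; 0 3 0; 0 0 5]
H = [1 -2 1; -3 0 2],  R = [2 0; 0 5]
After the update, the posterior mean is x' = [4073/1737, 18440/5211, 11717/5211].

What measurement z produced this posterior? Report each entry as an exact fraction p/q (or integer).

z = [-2, -3]

x̄ = F·x = [-4, 5, 5]
P̄ = F·P·Fᵀ + Q = [32 19 -19; 19 22 -12; -19 -12 23]
S = H·P̄·Hᵀ + R = [79 131; 131 613]
K = P̄·Hᵀ·S⁻¹ = [743/10422 -2437/10422; -6035/15633 -776/15633; 3671/31266 4469/31266]
x' − x̄ = [11021/1737, -7615/5211, -14338/5211] = K·y
y = (KᵀK)⁻¹·Kᵀ·(x' − x̄) = [7, -25]
z = y + H·x̄ = [7, -25] + [-9, 22] = [-2, -3]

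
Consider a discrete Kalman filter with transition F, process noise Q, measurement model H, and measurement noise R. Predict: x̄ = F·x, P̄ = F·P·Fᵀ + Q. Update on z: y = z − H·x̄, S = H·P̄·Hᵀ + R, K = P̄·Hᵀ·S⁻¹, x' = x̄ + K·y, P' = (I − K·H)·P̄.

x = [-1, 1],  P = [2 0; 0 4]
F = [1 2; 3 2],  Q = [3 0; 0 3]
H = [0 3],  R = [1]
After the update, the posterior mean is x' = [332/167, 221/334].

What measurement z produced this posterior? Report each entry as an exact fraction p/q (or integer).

x̄ = F·x = [1, -1]
P̄ = F·P·Fᵀ + Q = [21 22; 22 37]
S = H·P̄·Hᵀ + R = [334]
K = P̄·Hᵀ·S⁻¹ = [33/167; 111/334]
x' − x̄ = [165/167, 555/334] = K·y
y = (KᵀK)⁻¹·Kᵀ·(x' − x̄) = [5]
z = y + H·x̄ = [5] + [-3] = [2]

z = [2]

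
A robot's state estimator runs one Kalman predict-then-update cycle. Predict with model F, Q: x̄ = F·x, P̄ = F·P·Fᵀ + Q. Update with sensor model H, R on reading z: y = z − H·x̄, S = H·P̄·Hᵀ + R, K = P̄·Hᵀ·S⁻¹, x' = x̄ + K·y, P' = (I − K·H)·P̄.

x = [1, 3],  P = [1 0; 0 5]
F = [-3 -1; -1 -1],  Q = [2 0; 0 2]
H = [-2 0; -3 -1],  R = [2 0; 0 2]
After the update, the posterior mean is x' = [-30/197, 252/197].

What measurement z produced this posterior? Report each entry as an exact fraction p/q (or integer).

x̄ = F·x = [-6, -4]
P̄ = F·P·Fᵀ + Q = [16 8; 8 8]
S = H·P̄·Hᵀ + R = [66 112; 112 202]
K = P̄·Hᵀ·S⁻¹ = [-48/197 -28/197; 88/197 -80/197]
x' − x̄ = [1152/197, 1040/197] = K·y
y = (KᵀK)⁻¹·Kᵀ·(x' − x̄) = [-10, -24]
z = y + H·x̄ = [-10, -24] + [12, 22] = [2, -2]

z = [2, -2]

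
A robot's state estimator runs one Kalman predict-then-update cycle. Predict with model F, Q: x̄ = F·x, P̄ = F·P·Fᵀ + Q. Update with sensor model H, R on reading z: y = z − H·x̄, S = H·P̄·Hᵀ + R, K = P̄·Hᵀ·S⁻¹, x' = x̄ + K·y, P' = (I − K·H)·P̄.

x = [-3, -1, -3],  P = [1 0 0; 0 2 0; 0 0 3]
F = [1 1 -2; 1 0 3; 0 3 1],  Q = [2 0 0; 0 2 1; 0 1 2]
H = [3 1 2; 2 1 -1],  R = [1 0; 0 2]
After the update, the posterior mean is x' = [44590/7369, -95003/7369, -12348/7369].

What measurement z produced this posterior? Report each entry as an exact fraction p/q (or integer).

x̄ = F·x = [2, -12, -6]
P̄ = F·P·Fᵀ + Q = [17 -17 0; -17 30 10; 0 10 23]
S = H·P̄·Hᵀ + R = [214 11; 11 35]
K = P̄·Hᵀ·S⁻¹ = [1003/7369 3264/7369; 119/7369 -2985/7369; 2103/7369 -3398/7369]
x' − x̄ = [29852/7369, -6575/7369, 31866/7369] = K·y
y = (KᵀK)⁻¹·Kᵀ·(x' − x̄) = [20, 3]
z = y + H·x̄ = [20, 3] + [-18, -2] = [2, 1]

z = [2, 1]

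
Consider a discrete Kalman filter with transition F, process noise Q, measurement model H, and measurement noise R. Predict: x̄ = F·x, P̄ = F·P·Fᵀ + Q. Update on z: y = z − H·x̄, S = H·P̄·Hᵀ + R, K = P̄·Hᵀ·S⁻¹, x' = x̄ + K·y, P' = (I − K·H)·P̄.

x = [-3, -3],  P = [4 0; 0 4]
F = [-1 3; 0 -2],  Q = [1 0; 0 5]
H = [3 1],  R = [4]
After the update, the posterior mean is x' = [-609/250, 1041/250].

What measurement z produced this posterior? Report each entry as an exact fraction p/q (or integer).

z = [-3]

x̄ = F·x = [-6, 6]
P̄ = F·P·Fᵀ + Q = [41 -24; -24 21]
S = H·P̄·Hᵀ + R = [250]
K = P̄·Hᵀ·S⁻¹ = [99/250; -51/250]
x' − x̄ = [891/250, -459/250] = K·y
y = (KᵀK)⁻¹·Kᵀ·(x' − x̄) = [9]
z = y + H·x̄ = [9] + [-12] = [-3]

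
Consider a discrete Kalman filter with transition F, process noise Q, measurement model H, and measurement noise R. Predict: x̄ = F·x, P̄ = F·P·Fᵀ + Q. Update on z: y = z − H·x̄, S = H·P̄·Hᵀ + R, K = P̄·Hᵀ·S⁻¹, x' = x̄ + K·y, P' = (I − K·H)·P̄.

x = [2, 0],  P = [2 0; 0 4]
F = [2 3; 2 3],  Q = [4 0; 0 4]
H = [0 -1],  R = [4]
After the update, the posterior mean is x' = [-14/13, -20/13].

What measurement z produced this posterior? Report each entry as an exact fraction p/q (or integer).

x̄ = F·x = [4, 4]
P̄ = F·P·Fᵀ + Q = [48 44; 44 48]
S = H·P̄·Hᵀ + R = [52]
K = P̄·Hᵀ·S⁻¹ = [-11/13; -12/13]
x' − x̄ = [-66/13, -72/13] = K·y
y = (KᵀK)⁻¹·Kᵀ·(x' − x̄) = [6]
z = y + H·x̄ = [6] + [-4] = [2]

z = [2]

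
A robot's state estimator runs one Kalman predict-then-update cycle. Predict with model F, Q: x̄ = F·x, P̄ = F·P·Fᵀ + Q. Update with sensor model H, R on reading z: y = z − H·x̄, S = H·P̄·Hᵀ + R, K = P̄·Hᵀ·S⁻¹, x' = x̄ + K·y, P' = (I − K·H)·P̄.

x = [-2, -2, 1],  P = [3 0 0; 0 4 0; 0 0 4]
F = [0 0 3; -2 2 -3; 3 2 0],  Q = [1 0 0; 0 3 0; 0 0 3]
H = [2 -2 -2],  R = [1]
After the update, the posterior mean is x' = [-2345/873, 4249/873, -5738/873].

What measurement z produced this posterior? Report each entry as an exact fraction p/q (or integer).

z = [-2]

x̄ = F·x = [3, -3, -10]
P̄ = F·P·Fᵀ + Q = [37 -36 0; -36 67 -2; 0 -2 46]
S = H·P̄·Hᵀ + R = [873]
K = P̄·Hᵀ·S⁻¹ = [146/873; -202/873; -88/873]
x' − x̄ = [-4964/873, 6868/873, 2992/873] = K·y
y = (KᵀK)⁻¹·Kᵀ·(x' − x̄) = [-34]
z = y + H·x̄ = [-34] + [32] = [-2]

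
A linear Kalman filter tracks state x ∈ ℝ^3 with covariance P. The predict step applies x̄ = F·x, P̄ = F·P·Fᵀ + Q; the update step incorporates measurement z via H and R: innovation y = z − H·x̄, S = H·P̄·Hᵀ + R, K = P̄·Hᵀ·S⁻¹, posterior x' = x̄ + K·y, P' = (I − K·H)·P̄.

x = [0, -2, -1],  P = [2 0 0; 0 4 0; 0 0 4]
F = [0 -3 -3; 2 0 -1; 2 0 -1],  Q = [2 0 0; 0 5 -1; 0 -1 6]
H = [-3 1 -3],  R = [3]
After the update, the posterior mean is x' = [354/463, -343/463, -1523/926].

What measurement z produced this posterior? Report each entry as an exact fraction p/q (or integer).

z = [2]

x̄ = F·x = [9, 1, 1]
P̄ = F·P·Fᵀ + Q = [74 12 12; 12 17 11; 12 11 18]
S = H·P̄·Hᵀ + R = [926]
K = P̄·Hᵀ·S⁻¹ = [-123/463; -26/463; -79/926]
x' − x̄ = [-3813/463, -806/463, -2449/926] = K·y
y = (KᵀK)⁻¹·Kᵀ·(x' − x̄) = [31]
z = y + H·x̄ = [31] + [-29] = [2]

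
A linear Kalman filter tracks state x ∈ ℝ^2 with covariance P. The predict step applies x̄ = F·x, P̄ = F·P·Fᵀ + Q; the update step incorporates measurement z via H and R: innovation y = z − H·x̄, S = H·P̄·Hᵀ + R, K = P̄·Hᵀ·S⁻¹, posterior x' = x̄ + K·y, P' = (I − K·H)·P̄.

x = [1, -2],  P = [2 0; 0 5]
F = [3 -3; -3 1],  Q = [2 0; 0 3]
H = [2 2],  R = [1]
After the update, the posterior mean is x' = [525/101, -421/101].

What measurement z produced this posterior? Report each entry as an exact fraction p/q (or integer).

x̄ = F·x = [9, -5]
P̄ = F·P·Fᵀ + Q = [65 -33; -33 26]
S = H·P̄·Hᵀ + R = [101]
K = P̄·Hᵀ·S⁻¹ = [64/101; -14/101]
x' − x̄ = [-384/101, 84/101] = K·y
y = (KᵀK)⁻¹·Kᵀ·(x' − x̄) = [-6]
z = y + H·x̄ = [-6] + [8] = [2]

z = [2]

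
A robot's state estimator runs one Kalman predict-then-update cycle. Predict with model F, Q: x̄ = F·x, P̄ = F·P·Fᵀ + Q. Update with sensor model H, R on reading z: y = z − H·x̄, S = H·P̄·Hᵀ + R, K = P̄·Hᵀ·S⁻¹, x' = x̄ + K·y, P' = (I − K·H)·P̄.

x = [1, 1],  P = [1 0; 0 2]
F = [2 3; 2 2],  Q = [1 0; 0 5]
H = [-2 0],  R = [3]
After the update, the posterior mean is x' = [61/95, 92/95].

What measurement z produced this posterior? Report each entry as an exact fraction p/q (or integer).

x̄ = F·x = [5, 4]
P̄ = F·P·Fᵀ + Q = [23 16; 16 17]
S = H·P̄·Hᵀ + R = [95]
K = P̄·Hᵀ·S⁻¹ = [-46/95; -32/95]
x' − x̄ = [-414/95, -288/95] = K·y
y = (KᵀK)⁻¹·Kᵀ·(x' − x̄) = [9]
z = y + H·x̄ = [9] + [-10] = [-1]

z = [-1]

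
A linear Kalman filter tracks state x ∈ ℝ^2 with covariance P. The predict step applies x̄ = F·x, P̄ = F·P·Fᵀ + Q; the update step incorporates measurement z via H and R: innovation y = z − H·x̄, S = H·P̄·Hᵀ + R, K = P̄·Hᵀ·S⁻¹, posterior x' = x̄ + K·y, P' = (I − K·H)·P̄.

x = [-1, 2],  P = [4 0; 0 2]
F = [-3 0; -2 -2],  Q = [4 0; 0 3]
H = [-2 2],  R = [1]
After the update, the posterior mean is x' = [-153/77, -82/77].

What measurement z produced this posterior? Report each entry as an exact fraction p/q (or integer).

z = [2]

x̄ = F·x = [3, -2]
P̄ = F·P·Fᵀ + Q = [40 24; 24 27]
S = H·P̄·Hᵀ + R = [77]
K = P̄·Hᵀ·S⁻¹ = [-32/77; 6/77]
x' − x̄ = [-384/77, 72/77] = K·y
y = (KᵀK)⁻¹·Kᵀ·(x' − x̄) = [12]
z = y + H·x̄ = [12] + [-10] = [2]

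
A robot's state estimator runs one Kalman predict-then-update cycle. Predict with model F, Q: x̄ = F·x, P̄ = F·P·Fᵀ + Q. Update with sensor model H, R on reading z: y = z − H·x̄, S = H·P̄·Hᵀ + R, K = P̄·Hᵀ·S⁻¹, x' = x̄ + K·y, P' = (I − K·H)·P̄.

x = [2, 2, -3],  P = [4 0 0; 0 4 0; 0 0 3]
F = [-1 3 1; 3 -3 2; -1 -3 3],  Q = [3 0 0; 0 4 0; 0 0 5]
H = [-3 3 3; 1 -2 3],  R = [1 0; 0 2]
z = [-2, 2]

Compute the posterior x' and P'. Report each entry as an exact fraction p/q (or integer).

x̄ = F·x = [1, -6, -17]
P̄ = F·P·Fᵀ + Q = [46 -42 -23; -42 88 42; -23 42 72]
y = z − H·x̄ = [70, 40]
S = H·P̄·Hᵀ + R = [3781 -132; -132 574]
K = P̄·Hᵀ·S⁻¹ = [-18309/215287 37337/430574; 28404/215287 -27974/215287; 125151/1076435 466381/2152870]
x' = x̄ + K·y = [-319603/215287, -422402/215287, -42241/215287]
P' = (I − K·H)·P̄ = [5335053/430574 2122892/215287 1077063/430574; 2122892/215287 1715184/215287 417176/215287; 1077063/430574 417176/215287 1296989/2152870]

x' = [-319603/215287, -422402/215287, -42241/215287]
P' = [5335053/430574 2122892/215287 1077063/430574; 2122892/215287 1715184/215287 417176/215287; 1077063/430574 417176/215287 1296989/2152870]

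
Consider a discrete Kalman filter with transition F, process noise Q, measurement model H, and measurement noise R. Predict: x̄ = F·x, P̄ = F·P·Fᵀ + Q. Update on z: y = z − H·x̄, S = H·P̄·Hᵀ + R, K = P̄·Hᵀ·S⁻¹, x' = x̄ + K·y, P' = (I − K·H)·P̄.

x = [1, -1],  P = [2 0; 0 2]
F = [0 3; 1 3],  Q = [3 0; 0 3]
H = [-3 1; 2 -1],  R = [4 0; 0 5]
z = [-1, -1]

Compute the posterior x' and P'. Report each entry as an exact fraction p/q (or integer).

x' = [366/839, 831/839]
P' = [1851/839 4017/839; 4017/839 10159/839]

x̄ = F·x = [-3, -2]
P̄ = F·P·Fᵀ + Q = [21 18; 18 23]
y = z − H·x̄ = [-8, 3]
S = H·P̄·Hᵀ + R = [108 -59; -59 40]
K = P̄·Hᵀ·S⁻¹ = [-384/839 -63/839; -473/839 -425/839]
x' = x̄ + K·y = [366/839, 831/839]
P' = (I − K·H)·P̄ = [1851/839 4017/839; 4017/839 10159/839]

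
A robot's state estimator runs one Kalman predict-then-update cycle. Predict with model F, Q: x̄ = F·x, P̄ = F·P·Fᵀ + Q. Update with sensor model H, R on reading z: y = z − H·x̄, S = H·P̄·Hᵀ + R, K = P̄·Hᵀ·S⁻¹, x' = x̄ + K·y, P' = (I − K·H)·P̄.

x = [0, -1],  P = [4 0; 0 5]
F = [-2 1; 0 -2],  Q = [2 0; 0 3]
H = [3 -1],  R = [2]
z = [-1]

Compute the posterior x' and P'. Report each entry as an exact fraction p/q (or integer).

x' = [6/73, 93/73]
P' = [475/292 1267/292; 1267/292 3907/292]

x̄ = F·x = [-1, 2]
P̄ = F·P·Fᵀ + Q = [23 -10; -10 23]
y = z − H·x̄ = [4]
S = H·P̄·Hᵀ + R = [292]
K = P̄·Hᵀ·S⁻¹ = [79/292; -53/292]
x' = x̄ + K·y = [6/73, 93/73]
P' = (I − K·H)·P̄ = [475/292 1267/292; 1267/292 3907/292]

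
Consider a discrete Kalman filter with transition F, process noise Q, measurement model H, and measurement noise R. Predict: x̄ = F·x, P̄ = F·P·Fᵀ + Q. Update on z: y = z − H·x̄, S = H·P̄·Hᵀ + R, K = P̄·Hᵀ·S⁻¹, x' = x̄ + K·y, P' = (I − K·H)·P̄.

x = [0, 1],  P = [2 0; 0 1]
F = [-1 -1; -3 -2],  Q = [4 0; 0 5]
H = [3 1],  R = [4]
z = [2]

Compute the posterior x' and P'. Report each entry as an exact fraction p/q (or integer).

x̄ = F·x = [-1, -2]
P̄ = F·P·Fᵀ + Q = [7 8; 8 27]
y = z − H·x̄ = [7]
S = H·P̄·Hᵀ + R = [142]
K = P̄·Hᵀ·S⁻¹ = [29/142; 51/142]
x' = x̄ + K·y = [61/142, 73/142]
P' = (I − K·H)·P̄ = [153/142 -343/142; -343/142 1233/142]

x' = [61/142, 73/142]
P' = [153/142 -343/142; -343/142 1233/142]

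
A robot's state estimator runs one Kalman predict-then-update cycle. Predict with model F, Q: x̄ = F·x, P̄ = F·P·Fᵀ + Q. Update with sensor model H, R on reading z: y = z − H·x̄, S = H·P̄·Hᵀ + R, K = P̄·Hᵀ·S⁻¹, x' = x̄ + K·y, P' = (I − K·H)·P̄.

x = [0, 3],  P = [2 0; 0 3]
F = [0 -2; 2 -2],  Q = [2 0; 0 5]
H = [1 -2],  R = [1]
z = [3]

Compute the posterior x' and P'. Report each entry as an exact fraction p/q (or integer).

x̄ = F·x = [-6, -6]
P̄ = F·P·Fᵀ + Q = [14 12; 12 25]
y = z − H·x̄ = [-3]
S = H·P̄·Hᵀ + R = [67]
K = P̄·Hᵀ·S⁻¹ = [-10/67; -38/67]
x' = x̄ + K·y = [-372/67, -288/67]
P' = (I − K·H)·P̄ = [838/67 424/67; 424/67 231/67]

x' = [-372/67, -288/67]
P' = [838/67 424/67; 424/67 231/67]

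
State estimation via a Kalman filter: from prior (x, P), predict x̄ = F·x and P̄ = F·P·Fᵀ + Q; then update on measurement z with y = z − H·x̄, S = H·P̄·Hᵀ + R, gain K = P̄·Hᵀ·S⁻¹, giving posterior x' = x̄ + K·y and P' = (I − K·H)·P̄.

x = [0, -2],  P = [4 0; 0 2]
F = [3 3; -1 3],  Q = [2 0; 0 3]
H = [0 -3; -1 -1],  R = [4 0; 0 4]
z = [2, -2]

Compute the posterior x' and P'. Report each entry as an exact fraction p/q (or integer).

x̄ = F·x = [-6, -6]
P̄ = F·P·Fᵀ + Q = [56 6; 6 25]
y = z − H·x̄ = [-16, -14]
S = H·P̄·Hᵀ + R = [229 93; 93 97]
K = P̄·Hᵀ·S⁻¹ = [1005/3391 -3131/3391; -1098/3391 -31/3391]
x' = x̄ + K·y = [7408/3391, -2344/3391]
P' = (I − K·H)·P̄ = [13864/3391 -1340/3391; -1340/3391 1464/3391]

x' = [7408/3391, -2344/3391]
P' = [13864/3391 -1340/3391; -1340/3391 1464/3391]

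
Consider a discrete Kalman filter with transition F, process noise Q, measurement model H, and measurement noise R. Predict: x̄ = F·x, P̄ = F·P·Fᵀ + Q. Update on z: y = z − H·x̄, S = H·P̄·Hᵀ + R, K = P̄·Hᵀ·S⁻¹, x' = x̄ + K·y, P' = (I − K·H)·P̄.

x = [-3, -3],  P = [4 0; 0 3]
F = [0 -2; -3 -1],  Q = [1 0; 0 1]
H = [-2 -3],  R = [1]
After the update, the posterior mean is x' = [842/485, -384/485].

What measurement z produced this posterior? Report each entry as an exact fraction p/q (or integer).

x̄ = F·x = [6, 12]
P̄ = F·P·Fᵀ + Q = [13 6; 6 40]
S = H·P̄·Hᵀ + R = [485]
K = P̄·Hᵀ·S⁻¹ = [-44/485; -132/485]
x' − x̄ = [-2068/485, -6204/485] = K·y
y = (KᵀK)⁻¹·Kᵀ·(x' − x̄) = [47]
z = y + H·x̄ = [47] + [-48] = [-1]

z = [-1]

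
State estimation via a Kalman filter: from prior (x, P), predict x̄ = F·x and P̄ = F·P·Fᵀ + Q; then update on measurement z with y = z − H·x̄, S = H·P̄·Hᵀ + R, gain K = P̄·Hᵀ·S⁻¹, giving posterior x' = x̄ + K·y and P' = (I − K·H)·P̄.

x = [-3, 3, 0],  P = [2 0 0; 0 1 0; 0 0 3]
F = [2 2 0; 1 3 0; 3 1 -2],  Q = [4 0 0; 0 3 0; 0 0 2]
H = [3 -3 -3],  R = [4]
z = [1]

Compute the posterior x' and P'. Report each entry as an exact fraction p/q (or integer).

x̄ = F·x = [0, 6, -6]
P̄ = F·P·Fᵀ + Q = [16 10 14; 10 14 9; 14 9 33]
y = z − H·x̄ = [1]
S = H·P̄·Hᵀ + R = [301]
K = P̄·Hᵀ·S⁻¹ = [-24/301; -39/301; -12/43]
x' = x̄ + K·y = [-24/301, 1767/301, -270/43]
P' = (I − K·H)·P̄ = [4240/301 2074/301 314/43; 2074/301 2693/301 -81/43; 314/43 -81/43 411/43]

x' = [-24/301, 1767/301, -270/43]
P' = [4240/301 2074/301 314/43; 2074/301 2693/301 -81/43; 314/43 -81/43 411/43]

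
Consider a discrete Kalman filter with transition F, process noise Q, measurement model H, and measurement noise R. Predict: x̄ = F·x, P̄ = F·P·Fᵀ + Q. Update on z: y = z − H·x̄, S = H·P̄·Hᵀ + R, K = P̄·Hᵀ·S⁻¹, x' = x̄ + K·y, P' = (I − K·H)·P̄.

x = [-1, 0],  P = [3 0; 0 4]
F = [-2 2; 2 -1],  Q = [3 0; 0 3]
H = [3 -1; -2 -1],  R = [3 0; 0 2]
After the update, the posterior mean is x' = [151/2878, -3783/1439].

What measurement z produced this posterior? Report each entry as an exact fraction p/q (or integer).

z = [3, 3]

x̄ = F·x = [2, -2]
P̄ = F·P·Fᵀ + Q = [31 -20; -20 19]
S = H·P̄·Hᵀ + R = [421 -147; -147 65]
K = P̄·Hᵀ·S⁻¹ = [1171/5756 -1071/5756; -512/1439 -693/1439]
x' − x̄ = [-5605/2878, -905/1439] = K·y
y = (KᵀK)⁻¹·Kᵀ·(x' − x̄) = [-5, 5]
z = y + H·x̄ = [-5, 5] + [8, -2] = [3, 3]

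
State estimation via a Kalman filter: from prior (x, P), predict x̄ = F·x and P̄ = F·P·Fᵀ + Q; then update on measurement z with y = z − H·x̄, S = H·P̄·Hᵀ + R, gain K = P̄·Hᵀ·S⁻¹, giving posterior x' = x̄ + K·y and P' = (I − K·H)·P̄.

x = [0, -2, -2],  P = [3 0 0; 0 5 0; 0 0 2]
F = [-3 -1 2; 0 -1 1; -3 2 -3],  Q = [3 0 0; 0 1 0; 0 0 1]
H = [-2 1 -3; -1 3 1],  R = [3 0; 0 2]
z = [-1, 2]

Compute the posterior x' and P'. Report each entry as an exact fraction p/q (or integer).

x' = [-19882/20307, 1282/20307, 20438/20307]
P' = [533560/20307 259172/20307 -267002/20307; 259172/20307 129715/20307 -130399/20307; -267002/20307 -130399/20307 139453/20307]

x̄ = F·x = [-2, 0, 2]
P̄ = F·P·Fᵀ + Q = [43 9 5; 9 8 -16; 5 -16 66]
y = z − H·x̄ = [1, -2]
S = H·P̄·Hᵀ + R = [897 -18; -18 23]
K = P̄·Hᵀ·S⁻¹ = [-2314/20307 -3841/6769; 856/20307 -71/6769; -4918/20307 2543/6769]
x' = x̄ + K·y = [-19882/20307, 1282/20307, 20438/20307]
P' = (I − K·H)·P̄ = [533560/20307 259172/20307 -267002/20307; 259172/20307 129715/20307 -130399/20307; -267002/20307 -130399/20307 139453/20307]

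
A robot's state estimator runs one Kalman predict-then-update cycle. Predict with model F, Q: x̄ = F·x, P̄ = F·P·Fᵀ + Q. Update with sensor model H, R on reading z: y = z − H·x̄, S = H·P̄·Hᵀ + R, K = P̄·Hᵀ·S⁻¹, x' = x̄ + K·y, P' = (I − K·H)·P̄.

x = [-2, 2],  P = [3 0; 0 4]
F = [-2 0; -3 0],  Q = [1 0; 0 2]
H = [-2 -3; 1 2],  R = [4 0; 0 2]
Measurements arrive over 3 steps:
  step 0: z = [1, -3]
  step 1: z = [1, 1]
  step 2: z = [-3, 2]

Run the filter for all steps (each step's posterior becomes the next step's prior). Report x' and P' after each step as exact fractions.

step 0: x' = [-193/1923, -1463/1923], P' = [1906/1923 -916/1923; -916/1923 868/1923]
step 1: x' = [-35153/334409, 36721/334409], P' = [327202/334409 -158368/334409; -158368/334409 150744/334409]
step 2: x' = [12855953/28752154, 20957007/28752154], P' = [14063019/14376077 -6807459/14376077; -6807459/14376077 6480257/14376077]

step 0: x̄ = F·x = [4, 6]
step 0: P̄ = F·P·Fᵀ + Q = [13 18; 18 29]
step 0: y = z − H·x̄ = [27, -19]
step 0: S = H·P̄·Hᵀ + R = [533 -326; -326 203]
step 0: K = P̄·Hᵀ·S⁻¹ = [-266/1923 37/1923; -193/1923 410/1923]
step 0: x' = x̄ + K·y = [-193/1923, -1463/1923]
step 0: P' = (I − K·H)·P̄ = [1906/1923 -916/1923; -916/1923 868/1923]
step 1: x̄ = F·x = [386/1923, 193/641]
step 1: P̄ = F·P·Fᵀ + Q = [9547/1923 3812/641; 3812/641 7000/641]
step 1: y = z − H·x̄ = [4432/1923, 379/1923]
step 1: S = H·P̄·Hᵀ + R = [372112/1923 -225146/1923; -225146/1923 143137/1923]
step 1: K = P̄·Hᵀ·S⁻¹ = [-44825/334409 5233/334409; -33874/334409 71560/334409]
step 1: x' = x̄ + K·y = [-35153/334409, 36721/334409]
step 1: P' = (I − K·H)·P̄ = [327202/334409 -158368/334409; -158368/334409 150744/334409]
step 2: x̄ = F·x = [70306/334409, 105459/334409]
step 2: P̄ = F·P·Fᵀ + Q = [1643217/334409 1963212/334409; 1963212/334409 3613636/334409]
step 2: y = z − H·x̄ = [-546238/334409, 387594/334409]
step 2: S = H·P̄·Hᵀ + R = [63991772/334409 -38710734/334409; -38710734/334409 24619427/334409]
step 2: K = P̄·Hᵀ·S⁻¹ = [-7703661/57504308 448101/28752154; -5825853/57504308 6153055/28752154]
step 2: x' = x̄ + K·y = [12855953/28752154, 20957007/28752154]
step 2: P' = (I − K·H)·P̄ = [14063019/14376077 -6807459/14376077; -6807459/14376077 6480257/14376077]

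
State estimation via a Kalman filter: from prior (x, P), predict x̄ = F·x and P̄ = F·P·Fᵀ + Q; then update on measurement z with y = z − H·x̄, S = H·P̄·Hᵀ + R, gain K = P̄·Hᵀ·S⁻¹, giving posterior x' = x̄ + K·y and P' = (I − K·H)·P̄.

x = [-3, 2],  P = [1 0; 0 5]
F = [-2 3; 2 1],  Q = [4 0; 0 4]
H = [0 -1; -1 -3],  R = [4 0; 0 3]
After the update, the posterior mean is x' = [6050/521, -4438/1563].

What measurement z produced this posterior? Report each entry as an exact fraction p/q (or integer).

z = [2, -3]

x̄ = F·x = [12, -4]
P̄ = F·P·Fᵀ + Q = [53 11; 11 13]
S = H·P̄·Hᵀ + R = [17 50; 50 239]
K = P̄·Hᵀ·S⁻¹ = [557/521 -304/521; -607/1563 -200/1563]
x' − x̄ = [-202/521, 1814/1563] = K·y
y = (KᵀK)⁻¹·Kᵀ·(x' − x̄) = [-2, -3]
z = y + H·x̄ = [-2, -3] + [4, 0] = [2, -3]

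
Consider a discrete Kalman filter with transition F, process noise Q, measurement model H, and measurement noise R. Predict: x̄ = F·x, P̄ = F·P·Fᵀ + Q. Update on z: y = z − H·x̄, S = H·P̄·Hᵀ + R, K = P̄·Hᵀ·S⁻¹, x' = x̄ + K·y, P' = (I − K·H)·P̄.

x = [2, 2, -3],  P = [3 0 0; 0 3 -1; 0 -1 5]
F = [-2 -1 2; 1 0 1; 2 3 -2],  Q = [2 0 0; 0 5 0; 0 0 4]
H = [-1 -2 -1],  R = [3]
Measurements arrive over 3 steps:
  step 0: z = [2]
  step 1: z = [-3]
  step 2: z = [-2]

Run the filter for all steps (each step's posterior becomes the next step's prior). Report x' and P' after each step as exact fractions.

step 0: x' = [-788/65, -161/65, 992/65], P' = [2661/65 277/65 -3209/65; 277/65 269/65 -743/65; -3209/65 -743/65 4731/65]
step 1: x' = [187045/3129, 1802/447, -203213/3129], P' = [2531455/3129 14378/447 -2718575/3129; 14378/447 2833/447 -19330/447; -2718575/3129 -19330/447 2973829/3129]
step 2: x' = [-38216546/165289, -434468/165289, 39375962/165289], P' = [2126118305/165289 21519372/165289 -2166572261/165289; 21519372/165289 1341839/165289 -23908360/165289; -2166572261/165289 -23908360/165289 2211682519/165289]

step 0: x̄ = F·x = [-12, -1, 16]
step 0: P̄ = F·P·Fᵀ + Q = [41 5 -49; 5 13 -7; -49 -7 75]
step 0: y = z − H·x̄ = [4]
step 0: S = H·P̄·Hᵀ + R = [65]
step 0: K = P̄·Hᵀ·S⁻¹ = [-2/65; -24/65; -12/65]
step 0: x' = x̄ + K·y = [-788/65, -161/65, 992/65]
step 0: P' = (I − K·H)·P̄ = [2661/65 277/65 -3209/65; 277/65 269/65 -743/65; -3209/65 -743/65 4731/65]
step 1: x̄ = F·x = [3721/65, 204/65, -311/5]
step 1: P̄ = F·P·Fᵀ + Q = [59719/65 4606/65 -4939/5; 4606/65 1299/65 -426/5; -4939/5 -426/5 5397/5]
step 1: y = z − H·x̄ = [-109/65]
step 1: S = H·P̄·Hᵀ + R = [3129/65]
step 1: K = P̄·Hᵀ·S⁻¹ = [-4724/3129; -238/447; 5122/3129]
step 1: x' = x̄ + K·y = [187045/3129, 1802/447, -203213/3129]
step 1: P' = (I − K·H)·P̄ = [2531455/3129 14378/447 -2718575/3129; 14378/447 2833/447 -19330/447; -2718575/3129 -19330/447 2973829/3129]
step 2: x̄ = F·x = [-793130/3129, -16168/3129, 272786/1043]
step 2: P̄ = F·P·Fᵀ + Q = [44739649/3129 919412/3129 -15238959/1043; 919412/3129 83779/3129 -329580/1043; -15238959/1043 -329580/1043 15597401/1043]
step 2: y = z − H·x̄ = [-13366/3129]
step 2: S = H·P̄·Hᵀ + R = [165289/3129]
step 2: K = P̄·Hᵀ·S⁻¹ = [-861596/165289; -98230/165289; 902154/165289]
step 2: x' = x̄ + K·y = [-38216546/165289, -434468/165289, 39375962/165289]
step 2: P' = (I − K·H)·P̄ = [2126118305/165289 21519372/165289 -2166572261/165289; 21519372/165289 1341839/165289 -23908360/165289; -2166572261/165289 -23908360/165289 2211682519/165289]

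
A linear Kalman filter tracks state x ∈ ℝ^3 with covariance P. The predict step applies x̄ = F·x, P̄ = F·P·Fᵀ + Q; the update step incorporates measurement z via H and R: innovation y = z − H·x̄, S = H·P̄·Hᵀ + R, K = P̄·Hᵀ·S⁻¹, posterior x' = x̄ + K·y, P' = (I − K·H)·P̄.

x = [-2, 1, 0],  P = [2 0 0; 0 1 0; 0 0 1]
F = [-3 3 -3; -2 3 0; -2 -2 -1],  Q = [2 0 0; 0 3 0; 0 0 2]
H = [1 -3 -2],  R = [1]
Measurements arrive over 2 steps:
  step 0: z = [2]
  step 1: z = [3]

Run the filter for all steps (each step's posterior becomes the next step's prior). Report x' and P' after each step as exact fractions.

step 0: x' = [165/47, 71/47, -68/47], P' = [3509/141 1112/141 36/47; 1112/141 971/141 -293/47; 36/47 -293/47 462/47]
step 1: x' = [149934/29281, 29381/29281, -13308/29281], P' = [35303866/146405 13502824/146405 -2577487/146405; 13502824/146405 5595406/146405 -1628913/146405; -2577487/146405 -1628913/146405 1184424/146405]

step 0: x̄ = F·x = [9, 7, 2]
step 0: P̄ = F·P·Fᵀ + Q = [38 21 9; 21 20 2; 9 2 15]
step 0: y = z − H·x̄ = [18]
step 0: S = H·P̄·Hᵀ + R = [141]
step 0: K = P̄·Hᵀ·S⁻¹ = [-43/141; -43/141; -9/47]
step 0: x' = x̄ + K·y = [165/47, 71/47, -68/47]
step 0: P' = (I − K·H)·P̄ = [3509/141 1112/141 36/47; 1112/141 971/141 -293/47; 36/47 -293/47 462/47]
step 1: x̄ = F·x = [-78/47, -117/47, -404/47]
step 1: P̄ = F·P·Fᵀ + Q = [16942/47 7224/47 5907/47; 7224/47 9854/141 8839/141; 5907/47 8839/141 25400/141]
step 1: y = z − H·x̄ = [-20]
step 1: S = H·P̄·Hᵀ + R = [3115/3]
step 1: K = P̄·Hᵀ·S⁻¹ = [-1056/3115; -544/3115; -1268/3115]
step 1: x' = x̄ + K·y = [149934/29281, 29381/29281, -13308/29281]
step 1: P' = (I − K·H)·P̄ = [35303866/146405 13502824/146405 -2577487/146405; 13502824/146405 5595406/146405 -1628913/146405; -2577487/146405 -1628913/146405 1184424/146405]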